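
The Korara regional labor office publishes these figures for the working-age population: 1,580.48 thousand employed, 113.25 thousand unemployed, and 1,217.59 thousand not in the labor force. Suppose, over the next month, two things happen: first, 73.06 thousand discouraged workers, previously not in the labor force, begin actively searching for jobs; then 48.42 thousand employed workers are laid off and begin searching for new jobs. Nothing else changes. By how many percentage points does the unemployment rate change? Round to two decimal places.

The unemployment rate changes by +6.60 percentage points.

Initially, labor force = 1,580.48 + 113.25 = 1,693.73 thousand, so u = 113.25/1,693.73 = 6.69%.
After the first change, unemployed and labor force both rise by 73.06 → E = 1,580.48, U = 186.31, labor force = 1,766.79 thousand.
After the second change, employed falls and unemployed rises by 48.42; labor force unchanged → E = 1,532.06, U = 234.73, labor force = 1,766.79 thousand.
New unemployment rate = 234.73 / 1,766.79 = 13.29%.
Change = 13.29% − 6.69% = +6.60 percentage points.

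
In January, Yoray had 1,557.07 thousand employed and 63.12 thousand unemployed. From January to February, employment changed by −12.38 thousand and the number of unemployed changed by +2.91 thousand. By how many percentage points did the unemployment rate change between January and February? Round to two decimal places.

The unemployment rate changed by +0.20 percentage points.

January: labor force = 1,557.07 + 63.12 = 1,620.19; u = 63.12/1,620.19 = 3.90%.
February: labor force = 1,544.69 + 66.03 = 1,610.72; u = 66.03/1,610.72 = 4.10%.
Change = 4.10% − 3.90% = +0.20 pp.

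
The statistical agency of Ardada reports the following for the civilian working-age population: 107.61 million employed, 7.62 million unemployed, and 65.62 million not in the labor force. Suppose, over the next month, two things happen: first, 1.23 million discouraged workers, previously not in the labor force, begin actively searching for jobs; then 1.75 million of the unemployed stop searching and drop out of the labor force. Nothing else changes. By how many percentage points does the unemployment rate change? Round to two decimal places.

The unemployment rate changes by −0.42 percentage points.

Initially, labor force = 107.61 + 7.62 = 115.23 million, so u = 7.62/115.23 = 6.61%.
After the first change, unemployed and labor force both rise by 1.23 → E = 107.61, U = 8.85, labor force = 116.46 million.
After the second change, unemployed and labor force both fall by 1.75 → E = 107.61, U = 7.10, labor force = 114.71 million.
New unemployment rate = 7.10 / 114.71 = 6.19%.
Change = 6.19% − 6.61% = −0.42 percentage points.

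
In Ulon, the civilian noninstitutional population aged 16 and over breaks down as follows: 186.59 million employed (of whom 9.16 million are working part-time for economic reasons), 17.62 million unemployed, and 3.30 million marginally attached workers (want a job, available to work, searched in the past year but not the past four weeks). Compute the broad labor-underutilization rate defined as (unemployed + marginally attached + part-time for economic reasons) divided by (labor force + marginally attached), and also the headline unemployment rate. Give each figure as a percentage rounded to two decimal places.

Labor force = 186.59 + 17.62 = 204.21 million.
Numerator = 17.62 + 3.30 + 9.16 = 30.08 million.
Denominator = 204.21 + 3.30 = 207.51 million.
Broad rate = 30.08 / 207.51 = 14.50%.
Headline unemployment rate = 17.62 / 204.21 = 8.63%.

Broad underutilization rate ≈ 14.50%; headline unemployment rate ≈ 8.63%.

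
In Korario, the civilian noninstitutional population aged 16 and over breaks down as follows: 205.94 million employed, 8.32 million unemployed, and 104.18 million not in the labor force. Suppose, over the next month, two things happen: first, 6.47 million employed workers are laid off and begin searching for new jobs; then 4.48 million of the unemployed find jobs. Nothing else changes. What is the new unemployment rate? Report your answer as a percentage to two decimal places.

New unemployment rate ≈ 4.81%.

Initially, labor force = 205.94 + 8.32 = 214.26 million, so u = 8.32/214.26 = 3.88%.
After the first change, employed falls and unemployed rises by 6.47; labor force unchanged → E = 199.47, U = 14.79, labor force = 214.26 million.
After the second change, unemployed falls and employed rises by 4.48; labor force unchanged → E = 203.95, U = 10.31, labor force = 214.26 million.
New unemployment rate = 10.31 / 214.26 = 4.81%.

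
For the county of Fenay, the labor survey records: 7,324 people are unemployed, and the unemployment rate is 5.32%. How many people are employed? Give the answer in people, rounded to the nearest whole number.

Labor force = U / u = 7,324 / 0.0532 ≈ 137,669.
Employed = labor force − unemployed = 137,669 − 7,324 = 130,345.

About 130,345 are employed.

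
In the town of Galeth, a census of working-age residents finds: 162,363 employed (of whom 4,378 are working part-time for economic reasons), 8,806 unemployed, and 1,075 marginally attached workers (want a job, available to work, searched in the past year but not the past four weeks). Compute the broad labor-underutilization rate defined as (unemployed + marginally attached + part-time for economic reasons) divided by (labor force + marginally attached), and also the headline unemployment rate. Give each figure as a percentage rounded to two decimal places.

Labor force = 162,363 + 8,806 = 171,169.
Numerator = 8,806 + 1,075 + 4,378 = 14,259.
Denominator = 171,169 + 1,075 = 172,244.
Broad rate = 14,259 / 172,244 = 8.28%.
Headline unemployment rate = 8,806 / 171,169 = 5.14%.

Broad underutilization rate ≈ 8.28%; headline unemployment rate ≈ 5.14%.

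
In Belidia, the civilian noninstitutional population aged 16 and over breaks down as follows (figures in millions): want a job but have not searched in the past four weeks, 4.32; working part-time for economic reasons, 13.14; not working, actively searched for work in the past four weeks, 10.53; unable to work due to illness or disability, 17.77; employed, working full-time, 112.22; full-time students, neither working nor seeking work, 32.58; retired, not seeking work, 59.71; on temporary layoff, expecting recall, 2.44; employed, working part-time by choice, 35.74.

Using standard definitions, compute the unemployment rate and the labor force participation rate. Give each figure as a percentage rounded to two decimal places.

Employed = 13.14 + 112.22 + 35.74 = 161.10 million (anyone who worked, including part-time for economic reasons, counts as employed).
Unemployed = 10.53 + 2.44 = 12.97 million (jobless and actively searching, or on temporary layoff).
Labor force = 161.10 + 12.97 = 174.07 million.
Not in labor force = 4.32 + 17.77 + 32.58 + 59.71 = 114.38 million (those not working and not actively searching are outside the labor force — including those who want a job but have given up searching).
Civilian working-age population = 174.07 + 114.38 = 288.45 million.
Unemployment rate = 12.97 / 174.07 = 7.45%.
Labor force participation rate = 174.07 / 288.45 = 60.35%.

Unemployment rate ≈ 7.45%; labor force participation rate ≈ 60.35%.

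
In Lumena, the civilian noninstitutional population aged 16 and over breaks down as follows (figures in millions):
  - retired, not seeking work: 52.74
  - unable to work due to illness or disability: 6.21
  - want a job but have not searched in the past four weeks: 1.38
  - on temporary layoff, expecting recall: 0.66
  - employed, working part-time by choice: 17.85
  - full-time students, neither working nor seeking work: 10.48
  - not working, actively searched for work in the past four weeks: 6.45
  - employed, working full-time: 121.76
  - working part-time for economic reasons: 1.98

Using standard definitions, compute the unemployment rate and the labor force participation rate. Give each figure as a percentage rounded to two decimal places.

Employed = 17.85 + 121.76 + 1.98 = 141.59 million (anyone who worked, including part-time for economic reasons, counts as employed).
Unemployed = 0.66 + 6.45 = 7.11 million (jobless and actively searching, or on temporary layoff).
Labor force = 141.59 + 7.11 = 148.70 million.
Not in labor force = 52.74 + 6.21 + 1.38 + 10.48 = 70.81 million (those not working and not actively searching are outside the labor force — including those who want a job but have given up searching).
Civilian working-age population = 148.70 + 70.81 = 219.51 million.
Unemployment rate = 7.11 / 148.70 = 4.78%.
Labor force participation rate = 148.70 / 219.51 = 67.74%.

Unemployment rate ≈ 4.78%; labor force participation rate ≈ 67.74%.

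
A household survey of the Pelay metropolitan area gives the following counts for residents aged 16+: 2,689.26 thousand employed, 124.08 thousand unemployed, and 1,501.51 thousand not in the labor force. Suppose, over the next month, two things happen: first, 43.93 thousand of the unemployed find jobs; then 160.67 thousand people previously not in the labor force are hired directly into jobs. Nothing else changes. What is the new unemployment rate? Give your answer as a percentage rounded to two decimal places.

New unemployment rate ≈ 2.70%.

Initially, labor force = 2,689.26 + 124.08 = 2,813.34 thousand, so u = 124.08/2,813.34 = 4.41%.
After the first change, unemployed falls and employed rises by 43.93; labor force unchanged → E = 2,733.19, U = 80.15, labor force = 2,813.34 thousand.
After the second change, employed and labor force both rise by 160.67; unemployed unchanged → E = 2,893.86, U = 80.15, labor force = 2,974.01 thousand.
New unemployment rate = 80.15 / 2,974.01 = 2.70%.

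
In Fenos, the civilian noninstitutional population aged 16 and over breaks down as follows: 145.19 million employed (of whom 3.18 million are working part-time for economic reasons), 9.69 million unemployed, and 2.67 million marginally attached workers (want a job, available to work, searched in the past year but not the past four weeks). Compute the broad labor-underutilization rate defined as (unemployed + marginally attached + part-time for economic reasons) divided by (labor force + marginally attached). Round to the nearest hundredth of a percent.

Broad underutilization rate ≈ 9.86%.

Labor force = 145.19 + 9.69 = 154.88 million.
Numerator = 9.69 + 2.67 + 3.18 = 15.54 million.
Denominator = 154.88 + 2.67 = 157.55 million.
Broad rate = 15.54 / 157.55 = 9.86%.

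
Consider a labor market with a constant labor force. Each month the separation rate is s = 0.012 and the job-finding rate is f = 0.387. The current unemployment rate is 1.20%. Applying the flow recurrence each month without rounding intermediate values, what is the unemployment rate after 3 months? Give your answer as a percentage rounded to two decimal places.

With a fixed labor force, u_{t+1} = u_t + s·(1−u_t) − f·u_t = u_t·(1−s−f) + s.
Here 1−s−f = 0.601 and s = 0.012.
u_1 = 0.012000 × 0.601 + 0.012 = 0.019212.
u_2 = 0.019212 × 0.601 + 0.012 = 0.023546.
u_3 = 0.023546 × 0.601 + 0.012 = 0.026151.

Unemployment rate after three months ≈ 2.62%.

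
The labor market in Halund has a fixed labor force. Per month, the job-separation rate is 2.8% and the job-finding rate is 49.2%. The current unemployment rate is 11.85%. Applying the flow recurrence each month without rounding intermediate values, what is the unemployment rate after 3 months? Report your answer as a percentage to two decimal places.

Unemployment rate after three months ≈ 6.10%.

With a fixed labor force, u_{t+1} = u_t + s·(1−u_t) − f·u_t = u_t·(1−s−f) + s.
Here 1−s−f = 0.480 and s = 0.028.
u_1 = 0.118500 × 0.480 + 0.028 = 0.084880.
u_2 = 0.084880 × 0.480 + 0.028 = 0.068742.
u_3 = 0.068742 × 0.480 + 0.028 = 0.060996.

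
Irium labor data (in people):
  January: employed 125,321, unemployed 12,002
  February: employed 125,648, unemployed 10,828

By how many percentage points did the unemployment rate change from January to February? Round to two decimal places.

The unemployment rate changed by −0.81 percentage points.

January: labor force = 125,321 + 12,002 = 137,323; u = 12,002/137,323 = 8.74%.
February: labor force = 125,648 + 10,828 = 136,476; u = 10,828/136,476 = 7.93%.
Change = 7.93% − 8.74% = −0.81 pp.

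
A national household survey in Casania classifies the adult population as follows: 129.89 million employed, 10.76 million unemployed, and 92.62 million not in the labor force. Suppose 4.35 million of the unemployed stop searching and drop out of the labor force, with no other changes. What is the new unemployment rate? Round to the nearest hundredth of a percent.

New unemployment rate ≈ 4.70%.

Initially, labor force = 129.89 + 10.76 = 140.65 million, so u = 10.76/140.65 = 7.65%.
After the change, unemployed and labor force both fall by 4.35 → E = 129.89, U = 6.41, labor force = 136.30 million.
New unemployment rate = 6.41 / 136.30 = 4.70%.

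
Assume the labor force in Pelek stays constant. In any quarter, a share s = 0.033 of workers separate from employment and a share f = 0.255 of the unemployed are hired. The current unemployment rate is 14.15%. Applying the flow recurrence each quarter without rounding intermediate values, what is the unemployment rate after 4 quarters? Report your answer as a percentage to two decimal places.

Unemployment rate after four quarters ≈ 12.15%.

With a fixed labor force, u_{t+1} = u_t + s·(1−u_t) − f·u_t = u_t·(1−s−f) + s.
Here 1−s−f = 0.712 and s = 0.033.
u_1 = 0.141500 × 0.712 + 0.033 = 0.133748.
u_2 = 0.133748 × 0.712 + 0.033 = 0.128229.
u_3 = 0.128229 × 0.712 + 0.033 = 0.124299.
u_4 = 0.124299 × 0.712 + 0.033 = 0.121501.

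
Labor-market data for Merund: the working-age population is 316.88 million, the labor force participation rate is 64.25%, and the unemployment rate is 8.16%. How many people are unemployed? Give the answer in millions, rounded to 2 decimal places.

About 16.61 million are unemployed.

Labor force = 0.6425 × 316.88 = 203.60 million.
Unemployed = 0.0816 × 203.60 ≈ 16.61 million.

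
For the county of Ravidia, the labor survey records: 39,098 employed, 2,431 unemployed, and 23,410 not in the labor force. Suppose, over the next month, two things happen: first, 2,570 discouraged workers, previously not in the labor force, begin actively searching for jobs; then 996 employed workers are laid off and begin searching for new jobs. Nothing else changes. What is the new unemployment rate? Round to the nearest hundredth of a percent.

Initially, labor force = 39,098 + 2,431 = 41,529, so u = 2,431/41,529 = 5.85%.
After the first change, unemployed and labor force both rise by 2,570 → E = 39,098, U = 5,001, labor force = 44,099.
After the second change, employed falls and unemployed rises by 996; labor force unchanged → E = 38,102, U = 5,997, labor force = 44,099.
New unemployment rate = 5,997 / 44,099 = 13.60%.

New unemployment rate ≈ 13.60%.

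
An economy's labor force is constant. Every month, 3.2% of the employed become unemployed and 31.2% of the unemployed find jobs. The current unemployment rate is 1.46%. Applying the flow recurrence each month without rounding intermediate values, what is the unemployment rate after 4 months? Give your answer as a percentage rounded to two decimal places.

With a fixed labor force, u_{t+1} = u_t + s·(1−u_t) − f·u_t = u_t·(1−s−f) + s.
Here 1−s−f = 0.656 and s = 0.032.
u_1 = 0.014600 × 0.656 + 0.032 = 0.041578.
u_2 = 0.041578 × 0.656 + 0.032 = 0.059275.
u_3 = 0.059275 × 0.656 + 0.032 = 0.070884.
u_4 = 0.070884 × 0.656 + 0.032 = 0.078500.

Unemployment rate after four months ≈ 7.85%.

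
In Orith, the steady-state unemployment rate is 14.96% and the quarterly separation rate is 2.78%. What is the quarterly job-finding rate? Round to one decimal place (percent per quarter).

From u* = s/(s+f): f = s·(1−u)/u.
f = 2.78 × (1 − 0.1496) / 0.1496 = 2.3641 / 0.1496 ≈ 15.8% per quarter.

Job-finding rate ≈ 15.8% per quarter.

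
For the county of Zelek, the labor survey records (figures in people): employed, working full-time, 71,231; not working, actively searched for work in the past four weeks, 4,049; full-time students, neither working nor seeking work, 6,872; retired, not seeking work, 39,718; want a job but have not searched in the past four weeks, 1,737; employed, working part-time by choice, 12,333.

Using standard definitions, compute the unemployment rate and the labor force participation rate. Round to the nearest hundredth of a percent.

Unemployment rate ≈ 4.62%; labor force participation rate ≈ 64.45%.

Employed = 71,231 + 12,333 = 83,564.
Unemployed = 4,049.
Labor force = 83,564 + 4,049 = 87,613.
Not in labor force = 6,872 + 39,718 + 1,737 = 48,327 (those not working and not actively searching are outside the labor force — including those who want a job but have given up searching).
Civilian working-age population = 87,613 + 48,327 = 135,940.
Unemployment rate = 4,049 / 87,613 = 4.62%.
Labor force participation rate = 87,613 / 135,940 = 64.45%.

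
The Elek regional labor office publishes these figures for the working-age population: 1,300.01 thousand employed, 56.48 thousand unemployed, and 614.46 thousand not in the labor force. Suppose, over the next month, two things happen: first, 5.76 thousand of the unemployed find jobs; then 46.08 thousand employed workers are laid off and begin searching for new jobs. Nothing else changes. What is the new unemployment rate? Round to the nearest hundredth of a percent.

New unemployment rate ≈ 7.14%.

Initially, labor force = 1,300.01 + 56.48 = 1,356.49 thousand, so u = 56.48/1,356.49 = 4.16%.
After the first change, unemployed falls and employed rises by 5.76; labor force unchanged → E = 1,305.77, U = 50.72, labor force = 1,356.49 thousand.
After the second change, employed falls and unemployed rises by 46.08; labor force unchanged → E = 1,259.69, U = 96.80, labor force = 1,356.49 thousand.
New unemployment rate = 96.80 / 1,356.49 = 7.14%.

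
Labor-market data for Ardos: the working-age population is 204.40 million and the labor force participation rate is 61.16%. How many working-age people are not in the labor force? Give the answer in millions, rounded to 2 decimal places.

About 79.39 million are not in the labor force.

Share not in the labor force = 1 − 0.6116 = 0.3884.
Not in labor force = 0.3884 × 204.40 ≈ 79.39 million.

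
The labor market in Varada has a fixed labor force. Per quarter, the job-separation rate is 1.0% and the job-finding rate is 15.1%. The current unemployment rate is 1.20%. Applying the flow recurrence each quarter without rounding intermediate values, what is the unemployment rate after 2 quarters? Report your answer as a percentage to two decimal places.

Unemployment rate after two quarters ≈ 2.68%.

With a fixed labor force, u_{t+1} = u_t + s·(1−u_t) − f·u_t = u_t·(1−s−f) + s.
Here 1−s−f = 0.839 and s = 0.010.
u_1 = 0.012000 × 0.839 + 0.010 = 0.020068.
u_2 = 0.020068 × 0.839 + 0.010 = 0.026837.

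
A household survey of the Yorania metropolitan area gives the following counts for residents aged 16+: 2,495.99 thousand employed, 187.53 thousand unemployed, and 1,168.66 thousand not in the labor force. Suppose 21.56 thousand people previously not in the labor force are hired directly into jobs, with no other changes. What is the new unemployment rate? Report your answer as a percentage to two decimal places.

Initially, labor force = 2,495.99 + 187.53 = 2,683.52 thousand, so u = 187.53/2,683.52 = 6.99%.
After the change, employed and labor force both rise by 21.56; unemployed unchanged → E = 2,517.55, U = 187.53, labor force = 2,705.08 thousand.
New unemployment rate = 187.53 / 2,705.08 = 6.93%.

New unemployment rate ≈ 6.93%.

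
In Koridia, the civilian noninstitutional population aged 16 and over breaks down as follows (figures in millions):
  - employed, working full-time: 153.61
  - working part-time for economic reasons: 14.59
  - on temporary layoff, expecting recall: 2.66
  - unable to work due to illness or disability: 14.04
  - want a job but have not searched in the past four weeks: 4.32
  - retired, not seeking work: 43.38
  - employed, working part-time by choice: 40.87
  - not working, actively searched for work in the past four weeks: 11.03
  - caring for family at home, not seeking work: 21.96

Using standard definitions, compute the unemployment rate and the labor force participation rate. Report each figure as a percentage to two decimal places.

Employed = 153.61 + 14.59 + 40.87 = 209.07 million (anyone who worked, including part-time for economic reasons, counts as employed).
Unemployed = 2.66 + 11.03 = 13.69 million (jobless and actively searching, or on temporary layoff).
Labor force = 209.07 + 13.69 = 222.76 million.
Not in labor force = 14.04 + 4.32 + 43.38 + 21.96 = 83.70 million (those not working and not actively searching are outside the labor force — including those who want a job but have given up searching).
Civilian working-age population = 222.76 + 83.70 = 306.46 million.
Unemployment rate = 13.69 / 222.76 = 6.15%.
Labor force participation rate = 222.76 / 306.46 = 72.69%.

Unemployment rate ≈ 6.15%; labor force participation rate ≈ 72.69%.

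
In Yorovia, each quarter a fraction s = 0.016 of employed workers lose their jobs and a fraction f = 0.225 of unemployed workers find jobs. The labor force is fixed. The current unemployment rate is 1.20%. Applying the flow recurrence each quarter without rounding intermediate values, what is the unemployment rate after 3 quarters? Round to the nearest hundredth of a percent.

With a fixed labor force, u_{t+1} = u_t + s·(1−u_t) − f·u_t = u_t·(1−s−f) + s.
Here 1−s−f = 0.759 and s = 0.016.
u_1 = 0.012000 × 0.759 + 0.016 = 0.025108.
u_2 = 0.025108 × 0.759 + 0.016 = 0.035057.
u_3 = 0.035057 × 0.759 + 0.016 = 0.042608.

Unemployment rate after three quarters ≈ 4.26%.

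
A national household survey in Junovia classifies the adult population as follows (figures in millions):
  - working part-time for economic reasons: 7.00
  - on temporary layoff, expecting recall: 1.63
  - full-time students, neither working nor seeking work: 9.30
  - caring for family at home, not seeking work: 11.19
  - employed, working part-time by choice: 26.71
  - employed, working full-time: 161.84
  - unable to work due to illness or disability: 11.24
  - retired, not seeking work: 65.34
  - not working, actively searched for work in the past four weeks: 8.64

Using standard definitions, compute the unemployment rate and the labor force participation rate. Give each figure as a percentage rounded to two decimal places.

Unemployment rate ≈ 4.99%; labor force participation rate ≈ 67.95%.

Employed = 7.00 + 26.71 + 161.84 = 195.55 million (anyone who worked, including part-time for economic reasons, counts as employed).
Unemployed = 1.63 + 8.64 = 10.27 million (jobless and actively searching, or on temporary layoff).
Labor force = 195.55 + 10.27 = 205.82 million.
Not in labor force = 9.30 + 11.19 + 11.24 + 65.34 = 97.07 million (those not working and not actively searching are outside the labor force).
Civilian working-age population = 205.82 + 97.07 = 302.89 million.
Unemployment rate = 10.27 / 205.82 = 4.99%.
Labor force participation rate = 205.82 / 302.89 = 67.95%.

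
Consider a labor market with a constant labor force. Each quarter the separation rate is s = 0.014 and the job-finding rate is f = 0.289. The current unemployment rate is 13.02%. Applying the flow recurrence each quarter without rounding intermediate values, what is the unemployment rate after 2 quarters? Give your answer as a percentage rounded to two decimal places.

With a fixed labor force, u_{t+1} = u_t + s·(1−u_t) − f·u_t = u_t·(1−s−f) + s.
Here 1−s−f = 0.697 and s = 0.014.
u_1 = 0.130200 × 0.697 + 0.014 = 0.104749.
u_2 = 0.104749 × 0.697 + 0.014 = 0.087010.

Unemployment rate after two quarters ≈ 8.70%.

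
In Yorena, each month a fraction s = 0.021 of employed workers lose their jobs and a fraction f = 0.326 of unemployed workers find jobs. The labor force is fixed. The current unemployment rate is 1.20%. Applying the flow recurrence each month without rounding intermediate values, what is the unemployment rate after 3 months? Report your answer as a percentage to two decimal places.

With a fixed labor force, u_{t+1} = u_t + s·(1−u_t) − f·u_t = u_t·(1−s−f) + s.
Here 1−s−f = 0.653 and s = 0.021.
u_1 = 0.012000 × 0.653 + 0.021 = 0.028836.
u_2 = 0.028836 × 0.653 + 0.021 = 0.039830.
u_3 = 0.039830 × 0.653 + 0.021 = 0.047009.

Unemployment rate after three months ≈ 4.70%.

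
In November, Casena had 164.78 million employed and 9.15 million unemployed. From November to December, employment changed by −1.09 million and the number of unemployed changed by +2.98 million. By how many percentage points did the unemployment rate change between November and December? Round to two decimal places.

November: labor force = 164.78 + 9.15 = 173.93; u = 9.15/173.93 = 5.26%.
December: labor force = 163.69 + 12.13 = 175.82; u = 12.13/175.82 = 6.90%.
Change = 6.90% − 5.26% = +1.64 pp.

The unemployment rate changed by +1.64 percentage points.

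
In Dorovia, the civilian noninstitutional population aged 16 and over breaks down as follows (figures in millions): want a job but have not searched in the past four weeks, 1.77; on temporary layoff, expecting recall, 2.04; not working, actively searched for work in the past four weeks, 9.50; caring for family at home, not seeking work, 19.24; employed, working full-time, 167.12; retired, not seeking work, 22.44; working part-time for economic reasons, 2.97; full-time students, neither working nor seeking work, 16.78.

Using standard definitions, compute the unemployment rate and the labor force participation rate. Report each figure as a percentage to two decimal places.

Employed = 167.12 + 2.97 = 170.09 million (anyone who worked, including part-time for economic reasons, counts as employed).
Unemployed = 2.04 + 9.50 = 11.54 million (jobless and actively searching, or on temporary layoff).
Labor force = 170.09 + 11.54 = 181.63 million.
Not in labor force = 1.77 + 19.24 + 22.44 + 16.78 = 60.23 million (those not working and not actively searching are outside the labor force — including those who want a job but have given up searching).
Civilian working-age population = 181.63 + 60.23 = 241.86 million.
Unemployment rate = 11.54 / 181.63 = 6.35%.
Labor force participation rate = 181.63 / 241.86 = 75.10%.

Unemployment rate ≈ 6.35%; labor force participation rate ≈ 75.10%.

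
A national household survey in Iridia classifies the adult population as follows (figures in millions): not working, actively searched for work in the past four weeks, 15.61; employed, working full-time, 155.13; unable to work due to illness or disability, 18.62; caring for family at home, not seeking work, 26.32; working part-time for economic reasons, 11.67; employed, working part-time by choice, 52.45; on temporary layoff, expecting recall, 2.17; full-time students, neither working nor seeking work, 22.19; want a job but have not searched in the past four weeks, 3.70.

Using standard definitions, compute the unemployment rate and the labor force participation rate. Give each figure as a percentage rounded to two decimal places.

Employed = 155.13 + 11.67 + 52.45 = 219.25 million (anyone who worked, including part-time for economic reasons, counts as employed).
Unemployed = 15.61 + 2.17 = 17.78 million (jobless and actively searching, or on temporary layoff).
Labor force = 219.25 + 17.78 = 237.03 million.
Not in labor force = 18.62 + 26.32 + 22.19 + 3.70 = 70.83 million (those not working and not actively searching are outside the labor force — including those who want a job but have given up searching).
Civilian working-age population = 237.03 + 70.83 = 307.86 million.
Unemployment rate = 17.78 / 237.03 = 7.50%.
Labor force participation rate = 237.03 / 307.86 = 76.99%.

Unemployment rate ≈ 7.50%; labor force participation rate ≈ 76.99%.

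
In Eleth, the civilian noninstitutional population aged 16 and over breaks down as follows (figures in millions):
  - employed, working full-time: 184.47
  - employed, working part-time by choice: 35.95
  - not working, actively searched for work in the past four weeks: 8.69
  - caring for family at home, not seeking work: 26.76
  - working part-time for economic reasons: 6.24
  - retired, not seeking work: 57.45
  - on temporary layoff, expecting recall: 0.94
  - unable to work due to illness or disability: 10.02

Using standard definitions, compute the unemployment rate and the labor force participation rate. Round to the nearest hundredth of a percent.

Employed = 184.47 + 35.95 + 6.24 = 226.66 million (anyone who worked, including part-time for economic reasons, counts as employed).
Unemployed = 8.69 + 0.94 = 9.63 million (jobless and actively searching, or on temporary layoff).
Labor force = 226.66 + 9.63 = 236.29 million.
Not in labor force = 26.76 + 57.45 + 10.02 = 94.23 million (those not working and not actively searching are outside the labor force).
Civilian working-age population = 236.29 + 94.23 = 330.52 million.
Unemployment rate = 9.63 / 236.29 = 4.08%.
Labor force participation rate = 236.29 / 330.52 = 71.49%.

Unemployment rate ≈ 4.08%; labor force participation rate ≈ 71.49%.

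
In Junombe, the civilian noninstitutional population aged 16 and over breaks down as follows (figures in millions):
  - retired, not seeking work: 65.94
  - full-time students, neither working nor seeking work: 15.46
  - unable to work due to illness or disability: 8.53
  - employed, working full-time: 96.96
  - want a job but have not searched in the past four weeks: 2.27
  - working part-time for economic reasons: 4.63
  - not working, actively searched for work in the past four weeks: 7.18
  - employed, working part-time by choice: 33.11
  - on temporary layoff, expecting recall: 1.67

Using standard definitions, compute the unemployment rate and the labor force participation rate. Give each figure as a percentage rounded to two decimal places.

Unemployment rate ≈ 6.17%; labor force participation rate ≈ 60.89%.

Employed = 96.96 + 4.63 + 33.11 = 134.70 million (anyone who worked, including part-time for economic reasons, counts as employed).
Unemployed = 7.18 + 1.67 = 8.85 million (jobless and actively searching, or on temporary layoff).
Labor force = 134.70 + 8.85 = 143.55 million.
Not in labor force = 65.94 + 15.46 + 8.53 + 2.27 = 92.20 million (those not working and not actively searching are outside the labor force — including those who want a job but have given up searching).
Civilian working-age population = 143.55 + 92.20 = 235.75 million.
Unemployment rate = 8.85 / 143.55 = 6.17%.
Labor force participation rate = 143.55 / 235.75 = 60.89%.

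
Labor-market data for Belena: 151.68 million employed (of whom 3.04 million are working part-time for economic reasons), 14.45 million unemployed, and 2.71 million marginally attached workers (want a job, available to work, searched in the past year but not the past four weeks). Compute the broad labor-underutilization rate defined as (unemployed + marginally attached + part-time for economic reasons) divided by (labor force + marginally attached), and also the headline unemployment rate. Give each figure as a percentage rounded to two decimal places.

Labor force = 151.68 + 14.45 = 166.13 million.
Numerator = 14.45 + 2.71 + 3.04 = 20.20 million.
Denominator = 166.13 + 2.71 = 168.84 million.
Broad rate = 20.20 / 168.84 = 11.96%.
Headline unemployment rate = 14.45 / 166.13 = 8.70%.

Broad underutilization rate ≈ 11.96%; headline unemployment rate ≈ 8.70%.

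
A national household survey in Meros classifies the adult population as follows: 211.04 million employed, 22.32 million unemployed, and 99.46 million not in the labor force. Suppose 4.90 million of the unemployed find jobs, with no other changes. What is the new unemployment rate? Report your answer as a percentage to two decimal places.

Initially, labor force = 211.04 + 22.32 = 233.36 million, so u = 22.32/233.36 = 9.56%.
After the change, unemployed falls and employed rises by 4.90; labor force unchanged → E = 215.94, U = 17.42, labor force = 233.36 million.
New unemployment rate = 17.42 / 233.36 = 7.46%.

New unemployment rate ≈ 7.46%.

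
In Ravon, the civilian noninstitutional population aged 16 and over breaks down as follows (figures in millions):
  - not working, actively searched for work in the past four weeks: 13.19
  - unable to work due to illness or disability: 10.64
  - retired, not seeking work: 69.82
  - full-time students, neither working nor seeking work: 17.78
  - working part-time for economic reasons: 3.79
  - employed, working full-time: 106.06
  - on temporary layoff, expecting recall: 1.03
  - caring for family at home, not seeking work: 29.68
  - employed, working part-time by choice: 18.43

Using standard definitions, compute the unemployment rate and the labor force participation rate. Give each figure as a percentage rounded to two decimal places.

Employed = 3.79 + 106.06 + 18.43 = 128.28 million (anyone who worked, including part-time for economic reasons, counts as employed).
Unemployed = 13.19 + 1.03 = 14.22 million (jobless and actively searching, or on temporary layoff).
Labor force = 128.28 + 14.22 = 142.50 million.
Not in labor force = 10.64 + 69.82 + 17.78 + 29.68 = 127.92 million (those not working and not actively searching are outside the labor force).
Civilian working-age population = 142.50 + 127.92 = 270.42 million.
Unemployment rate = 14.22 / 142.50 = 9.98%.
Labor force participation rate = 142.50 / 270.42 = 52.70%.

Unemployment rate ≈ 9.98%; labor force participation rate ≈ 52.70%.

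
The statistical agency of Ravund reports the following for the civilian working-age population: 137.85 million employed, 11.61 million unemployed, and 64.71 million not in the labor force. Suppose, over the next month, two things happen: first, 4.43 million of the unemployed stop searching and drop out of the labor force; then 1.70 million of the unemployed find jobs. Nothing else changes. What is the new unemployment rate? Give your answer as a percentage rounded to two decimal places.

Initially, labor force = 137.85 + 11.61 = 149.46 million, so u = 11.61/149.46 = 7.77%.
After the first change, unemployed and labor force both fall by 4.43 → E = 137.85, U = 7.18, labor force = 145.03 million.
After the second change, unemployed falls and employed rises by 1.70; labor force unchanged → E = 139.55, U = 5.48, labor force = 145.03 million.
New unemployment rate = 5.48 / 145.03 = 3.78%.

New unemployment rate ≈ 3.78%.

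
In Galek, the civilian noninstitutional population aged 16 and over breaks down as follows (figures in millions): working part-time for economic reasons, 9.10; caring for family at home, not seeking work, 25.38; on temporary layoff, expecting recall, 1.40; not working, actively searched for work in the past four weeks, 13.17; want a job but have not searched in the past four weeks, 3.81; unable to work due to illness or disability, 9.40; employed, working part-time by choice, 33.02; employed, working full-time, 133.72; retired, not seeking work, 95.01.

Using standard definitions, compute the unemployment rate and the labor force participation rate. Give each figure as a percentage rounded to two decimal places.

Unemployment rate ≈ 7.65%; labor force participation rate ≈ 58.77%.

Employed = 9.10 + 33.02 + 133.72 = 175.84 million (anyone who worked, including part-time for economic reasons, counts as employed).
Unemployed = 1.40 + 13.17 = 14.57 million (jobless and actively searching, or on temporary layoff).
Labor force = 175.84 + 14.57 = 190.41 million.
Not in labor force = 25.38 + 3.81 + 9.40 + 95.01 = 133.60 million (those not working and not actively searching are outside the labor force — including those who want a job but have given up searching).
Civilian working-age population = 190.41 + 133.60 = 324.01 million.
Unemployment rate = 14.57 / 190.41 = 7.65%.
Labor force participation rate = 190.41 / 324.01 = 58.77%.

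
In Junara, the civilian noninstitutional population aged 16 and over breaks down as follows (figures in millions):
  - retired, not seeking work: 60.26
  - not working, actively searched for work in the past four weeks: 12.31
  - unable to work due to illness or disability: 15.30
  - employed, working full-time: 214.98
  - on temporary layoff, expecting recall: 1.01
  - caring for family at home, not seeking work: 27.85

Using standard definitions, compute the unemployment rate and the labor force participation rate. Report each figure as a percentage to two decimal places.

Employed = 214.98 million.
Unemployed = 12.31 + 1.01 = 13.32 million (jobless and actively searching, or on temporary layoff).
Labor force = 214.98 + 13.32 = 228.30 million.
Not in labor force = 60.26 + 15.30 + 27.85 = 103.41 million (those not working and not actively searching are outside the labor force).
Civilian working-age population = 228.30 + 103.41 = 331.71 million.
Unemployment rate = 13.32 / 228.30 = 5.83%.
Labor force participation rate = 228.30 / 331.71 = 68.83%.

Unemployment rate ≈ 5.83%; labor force participation rate ≈ 68.83%.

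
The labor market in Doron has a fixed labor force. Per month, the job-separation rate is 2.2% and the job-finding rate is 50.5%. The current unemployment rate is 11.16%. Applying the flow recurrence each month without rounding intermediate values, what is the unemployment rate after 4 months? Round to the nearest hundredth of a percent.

With a fixed labor force, u_{t+1} = u_t + s·(1−u_t) − f·u_t = u_t·(1−s−f) + s.
Here 1−s−f = 0.473 and s = 0.022.
u_1 = 0.111600 × 0.473 + 0.022 = 0.074787.
u_2 = 0.074787 × 0.473 + 0.022 = 0.057374.
u_3 = 0.057374 × 0.473 + 0.022 = 0.049138.
u_4 = 0.049138 × 0.473 + 0.022 = 0.045242.

Unemployment rate after four months ≈ 4.52%.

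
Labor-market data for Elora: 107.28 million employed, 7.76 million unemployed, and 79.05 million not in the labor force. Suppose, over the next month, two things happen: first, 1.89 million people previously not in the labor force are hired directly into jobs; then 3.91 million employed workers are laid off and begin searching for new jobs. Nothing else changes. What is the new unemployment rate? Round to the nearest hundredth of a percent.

Initially, labor force = 107.28 + 7.76 = 115.04 million, so u = 7.76/115.04 = 6.75%.
After the first change, employed and labor force both rise by 1.89; unemployed unchanged → E = 109.17, U = 7.76, labor force = 116.93 million.
After the second change, employed falls and unemployed rises by 3.91; labor force unchanged → E = 105.26, U = 11.67, labor force = 116.93 million.
New unemployment rate = 11.67 / 116.93 = 9.98%.

New unemployment rate ≈ 9.98%.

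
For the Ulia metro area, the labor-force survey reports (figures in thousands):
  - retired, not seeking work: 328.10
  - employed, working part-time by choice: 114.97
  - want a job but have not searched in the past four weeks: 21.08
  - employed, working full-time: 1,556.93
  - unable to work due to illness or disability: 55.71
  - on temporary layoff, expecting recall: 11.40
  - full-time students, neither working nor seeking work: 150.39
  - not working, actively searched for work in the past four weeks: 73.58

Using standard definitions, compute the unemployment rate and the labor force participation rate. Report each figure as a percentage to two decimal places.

Employed = 114.97 + 1,556.93 = 1,671.90 thousand.
Unemployed = 11.40 + 73.58 = 84.98 thousand (jobless and actively searching, or on temporary layoff).
Labor force = 1,671.90 + 84.98 = 1,756.88 thousand.
Not in labor force = 328.10 + 21.08 + 55.71 + 150.39 = 555.28 thousand (those not working and not actively searching are outside the labor force — including those who want a job but have given up searching).
Civilian working-age population = 1,756.88 + 555.28 = 2,312.16 thousand.
Unemployment rate = 84.98 / 1,756.88 = 4.84%.
Labor force participation rate = 1,756.88 / 2,312.16 = 75.98%.

Unemployment rate ≈ 4.84%; labor force participation rate ≈ 75.98%.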